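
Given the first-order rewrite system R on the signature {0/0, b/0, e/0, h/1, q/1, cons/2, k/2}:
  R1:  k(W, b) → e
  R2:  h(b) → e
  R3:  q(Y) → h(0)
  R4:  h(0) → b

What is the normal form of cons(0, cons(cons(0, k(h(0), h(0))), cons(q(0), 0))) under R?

1. cons(0, cons(cons(0, k(h(0), h(0))), cons(q(0), 0)))  →  cons(0, cons(cons(0, k(b, h(0))), cons(q(0), 0)))   [R4 at 2.1.2.1]
2. cons(0, cons(cons(0, k(b, h(0))), cons(q(0), 0)))  →  cons(0, cons(cons(0, k(b, b)), cons(q(0), 0)))   [R4 at 2.1.2.2]
3. cons(0, cons(cons(0, k(b, b)), cons(q(0), 0)))  →  cons(0, cons(cons(0, e), cons(q(0), 0)))   [R1 at 2.1.2]
4. cons(0, cons(cons(0, e), cons(q(0), 0)))  →  cons(0, cons(cons(0, e), cons(h(0), 0)))   [R3 at 2.2.1]
5. cons(0, cons(cons(0, e), cons(h(0), 0)))  →  cons(0, cons(cons(0, e), cons(b, 0)))   [R4 at 2.2.1]

cons(0, cons(cons(0, e), cons(b, 0)))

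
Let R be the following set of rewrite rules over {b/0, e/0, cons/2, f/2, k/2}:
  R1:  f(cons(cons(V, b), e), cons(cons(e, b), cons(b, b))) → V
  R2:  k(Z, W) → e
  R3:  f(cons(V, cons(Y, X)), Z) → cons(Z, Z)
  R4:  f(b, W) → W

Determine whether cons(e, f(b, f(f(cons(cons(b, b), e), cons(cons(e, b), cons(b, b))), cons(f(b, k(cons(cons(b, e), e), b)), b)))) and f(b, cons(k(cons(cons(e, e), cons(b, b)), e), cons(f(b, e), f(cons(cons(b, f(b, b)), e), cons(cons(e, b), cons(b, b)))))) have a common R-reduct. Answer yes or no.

Reduce t₁ = cons(e, f(b, f(f(cons(cons(b, b), e), cons(cons(e, b), cons(b, b))), cons(f(b, k(cons(cons(b, e), e), b)), b)))):
1. cons(e, f(b, f(f(cons(cons(b, b), e), cons(cons(e, b), cons(b, b))), cons(f(b, k(cons(cons(b, e), e), b)), b))))  →  cons(e, f(f(cons(cons(b, b), e), cons(cons(e, b), cons(b, b))), cons(f(b, k(cons(cons(b, e), e), b)), b)))   [R4 at 2]
2. cons(e, f(f(cons(cons(b, b), e), cons(cons(e, b), cons(b, b))), cons(f(b, k(cons(cons(b, e), e), b)), b)))  →  cons(e, f(b, cons(f(b, k(cons(cons(b, e), e), b)), b)))   [R1 at 2.1]
3. cons(e, f(b, cons(f(b, k(cons(cons(b, e), e), b)), b)))  →  cons(e, cons(f(b, k(cons(cons(b, e), e), b)), b))   [R4 at 2]
4. cons(e, cons(f(b, k(cons(cons(b, e), e), b)), b))  →  cons(e, cons(k(cons(cons(b, e), e), b), b))   [R4 at 2.1]
5. cons(e, cons(k(cons(cons(b, e), e), b), b))  →  cons(e, cons(e, b))   [R2 at 2.1]

Reduce t₂ = f(b, cons(k(cons(cons(e, e), cons(b, b)), e), cons(f(b, e), f(cons(cons(b, f(b, b)), e), cons(cons(e, b), cons(b, b)))))):
1. f(b, cons(k(cons(cons(e, e), cons(b, b)), e), cons(f(b, e), f(cons(cons(b, f(b, b)), e), cons(cons(e, b), cons(b, b))))))  →  cons(k(cons(cons(e, e), cons(b, b)), e), cons(f(b, e), f(cons(cons(b, f(b, b)), e), cons(cons(e, b), cons(b, b)))))   [R4 at ε]
2. cons(k(cons(cons(e, e), cons(b, b)), e), cons(f(b, e), f(cons(cons(b, f(b, b)), e), cons(cons(e, b), cons(b, b)))))  →  cons(e, cons(f(b, e), f(cons(cons(b, f(b, b)), e), cons(cons(e, b), cons(b, b)))))   [R2 at 1]
3. cons(e, cons(f(b, e), f(cons(cons(b, f(b, b)), e), cons(cons(e, b), cons(b, b)))))  →  cons(e, cons(e, f(cons(cons(b, f(b, b)), e), cons(cons(e, b), cons(b, b)))))   [R4 at 2.1]
4. cons(e, cons(e, f(cons(cons(b, f(b, b)), e), cons(cons(e, b), cons(b, b)))))  →  cons(e, cons(e, f(cons(cons(b, b), e), cons(cons(e, b), cons(b, b)))))   [R4 at 2.2.1.1.2]
5. cons(e, cons(e, f(cons(cons(b, b), e), cons(cons(e, b), cons(b, b)))))  →  cons(e, cons(e, b))   [R1 at 2.2]

yes — NF(t₁) = cons(e, cons(e, b)), NF(t₂) = cons(e, cons(e, b))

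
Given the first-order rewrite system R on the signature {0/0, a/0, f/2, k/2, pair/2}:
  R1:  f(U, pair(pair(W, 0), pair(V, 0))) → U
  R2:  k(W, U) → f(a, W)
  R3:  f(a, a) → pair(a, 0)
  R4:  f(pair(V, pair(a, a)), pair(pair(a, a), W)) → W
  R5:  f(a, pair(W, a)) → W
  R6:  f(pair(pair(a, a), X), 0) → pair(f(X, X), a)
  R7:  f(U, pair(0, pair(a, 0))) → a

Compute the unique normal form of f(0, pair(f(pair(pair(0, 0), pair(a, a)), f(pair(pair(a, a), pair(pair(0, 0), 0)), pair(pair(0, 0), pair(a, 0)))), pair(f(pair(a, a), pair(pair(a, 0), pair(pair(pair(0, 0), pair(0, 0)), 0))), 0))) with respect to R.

1. f(0, pair(f(pair(pair(0, 0), pair(a, a)), f(pair(pair(a, a), pair(pair(0, 0), 0)), pair(pair(0, 0), pair(a, 0)))), pair(f(pair(a, a), pair(pair(a, 0), pair(pair(pair(0, 0), pair(0, 0)), 0))), 0)))  →  f(0, pair(f(pair(pair(0, 0), pair(a, a)), pair(pair(a, a), pair(pair(0, 0), 0))), pair(f(pair(a, a), pair(pair(a, 0), pair(pair(pair(0, 0), pair(0, 0)), 0))), 0)))   [R1 at 2.1.2]
2. f(0, pair(f(pair(pair(0, 0), pair(a, a)), pair(pair(a, a), pair(pair(0, 0), 0))), pair(f(pair(a, a), pair(pair(a, 0), pair(pair(pair(0, 0), pair(0, 0)), 0))), 0)))  →  f(0, pair(pair(pair(0, 0), 0), pair(f(pair(a, a), pair(pair(a, 0), pair(pair(pair(0, 0), pair(0, 0)), 0))), 0)))   [R4 at 2.1]
3. f(0, pair(pair(pair(0, 0), 0), pair(f(pair(a, a), pair(pair(a, 0), pair(pair(pair(0, 0), pair(0, 0)), 0))), 0)))  →  0   [R1 at ε]

0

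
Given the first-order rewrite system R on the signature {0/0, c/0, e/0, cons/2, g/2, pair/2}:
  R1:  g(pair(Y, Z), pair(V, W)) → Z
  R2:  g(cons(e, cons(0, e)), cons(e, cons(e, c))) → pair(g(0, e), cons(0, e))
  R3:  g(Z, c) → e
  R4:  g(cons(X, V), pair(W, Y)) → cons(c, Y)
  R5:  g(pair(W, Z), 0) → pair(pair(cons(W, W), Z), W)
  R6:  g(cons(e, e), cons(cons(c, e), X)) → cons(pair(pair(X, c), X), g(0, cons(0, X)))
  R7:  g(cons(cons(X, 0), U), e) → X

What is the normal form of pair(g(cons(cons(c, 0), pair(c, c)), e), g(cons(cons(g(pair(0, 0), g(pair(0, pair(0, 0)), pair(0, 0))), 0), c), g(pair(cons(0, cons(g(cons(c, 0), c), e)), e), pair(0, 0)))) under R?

pair(c, 0)

1. pair(g(cons(cons(c, 0), pair(c, c)), e), g(cons(cons(g(pair(0, 0), g(pair(0, pair(0, 0)), pair(0, 0))), 0), c), g(pair(cons(0, cons(g(cons(c, 0), c), e)), e), pair(0, 0))))  →  pair(c, g(cons(cons(g(pair(0, 0), g(pair(0, pair(0, 0)), pair(0, 0))), 0), c), g(pair(cons(0, cons(g(cons(c, 0), c), e)), e), pair(0, 0))))   [R7 at 1]
2. pair(c, g(cons(cons(g(pair(0, 0), g(pair(0, pair(0, 0)), pair(0, 0))), 0), c), g(pair(cons(0, cons(g(cons(c, 0), c), e)), e), pair(0, 0))))  →  pair(c, g(cons(cons(g(pair(0, 0), pair(0, 0)), 0), c), g(pair(cons(0, cons(g(cons(c, 0), c), e)), e), pair(0, 0))))   [R1 at 2.1.1.1.2]
3. pair(c, g(cons(cons(g(pair(0, 0), pair(0, 0)), 0), c), g(pair(cons(0, cons(g(cons(c, 0), c), e)), e), pair(0, 0))))  →  pair(c, g(cons(cons(0, 0), c), g(pair(cons(0, cons(g(cons(c, 0), c), e)), e), pair(0, 0))))   [R1 at 2.1.1.1]
4. pair(c, g(cons(cons(0, 0), c), g(pair(cons(0, cons(g(cons(c, 0), c), e)), e), pair(0, 0))))  →  pair(c, g(cons(cons(0, 0), c), e))   [R1 at 2.2]
5. pair(c, g(cons(cons(0, 0), c), e))  →  pair(c, 0)   [R7 at 2]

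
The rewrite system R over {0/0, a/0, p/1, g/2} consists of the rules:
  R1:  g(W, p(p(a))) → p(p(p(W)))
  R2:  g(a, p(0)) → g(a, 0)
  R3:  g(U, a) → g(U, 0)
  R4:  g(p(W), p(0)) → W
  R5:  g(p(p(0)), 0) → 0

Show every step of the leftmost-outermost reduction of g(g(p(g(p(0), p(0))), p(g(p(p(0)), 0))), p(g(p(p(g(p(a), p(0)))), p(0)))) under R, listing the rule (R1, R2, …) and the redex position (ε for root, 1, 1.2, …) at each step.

1. g(g(p(g(p(0), p(0))), p(g(p(p(0)), 0))), p(g(p(p(g(p(a), p(0)))), p(0))))  →  g(g(p(0), p(g(p(p(0)), 0))), p(g(p(p(g(p(a), p(0)))), p(0))))   [R4 at 1.1.1]
2. g(g(p(0), p(g(p(p(0)), 0))), p(g(p(p(g(p(a), p(0)))), p(0))))  →  g(g(p(0), p(0)), p(g(p(p(g(p(a), p(0)))), p(0))))   [R5 at 1.2.1]
3. g(g(p(0), p(0)), p(g(p(p(g(p(a), p(0)))), p(0))))  →  g(0, p(g(p(p(g(p(a), p(0)))), p(0))))   [R4 at 1]
4. g(0, p(g(p(p(g(p(a), p(0)))), p(0))))  →  g(0, p(p(g(p(a), p(0)))))   [R4 at 2.1]
5. g(0, p(p(g(p(a), p(0)))))  →  g(0, p(p(a)))   [R4 at 2.1.1]
6. g(0, p(p(a)))  →  p(p(p(0)))   [R1 at ε]

p(p(p(0)))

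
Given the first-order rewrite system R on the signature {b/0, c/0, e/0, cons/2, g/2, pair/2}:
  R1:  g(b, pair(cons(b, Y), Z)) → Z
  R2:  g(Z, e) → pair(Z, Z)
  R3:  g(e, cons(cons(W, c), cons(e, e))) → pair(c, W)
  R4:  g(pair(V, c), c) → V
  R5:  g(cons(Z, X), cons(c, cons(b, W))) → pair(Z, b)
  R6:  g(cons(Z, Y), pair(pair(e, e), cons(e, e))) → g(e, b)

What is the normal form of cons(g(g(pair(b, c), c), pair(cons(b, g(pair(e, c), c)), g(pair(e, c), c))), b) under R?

1. cons(g(g(pair(b, c), c), pair(cons(b, g(pair(e, c), c)), g(pair(e, c), c))), b)  →  cons(g(b, pair(cons(b, g(pair(e, c), c)), g(pair(e, c), c))), b)   [R4 at 1.1]
2. cons(g(b, pair(cons(b, g(pair(e, c), c)), g(pair(e, c), c))), b)  →  cons(g(pair(e, c), c), b)   [R1 at 1]
3. cons(g(pair(e, c), c), b)  →  cons(e, b)   [R4 at 1]

cons(e, b)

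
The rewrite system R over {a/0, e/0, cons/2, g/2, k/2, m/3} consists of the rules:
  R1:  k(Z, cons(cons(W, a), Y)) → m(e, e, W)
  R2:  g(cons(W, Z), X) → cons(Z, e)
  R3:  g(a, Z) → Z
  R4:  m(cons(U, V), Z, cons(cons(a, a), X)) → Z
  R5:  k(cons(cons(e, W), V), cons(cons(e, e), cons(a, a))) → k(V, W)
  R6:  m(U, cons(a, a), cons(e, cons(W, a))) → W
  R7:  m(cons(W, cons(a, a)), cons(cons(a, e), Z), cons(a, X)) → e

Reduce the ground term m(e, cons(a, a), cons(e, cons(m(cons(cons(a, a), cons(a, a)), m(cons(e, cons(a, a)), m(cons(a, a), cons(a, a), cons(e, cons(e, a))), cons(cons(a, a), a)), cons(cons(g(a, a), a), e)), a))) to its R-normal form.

1. m(e, cons(a, a), cons(e, cons(m(cons(cons(a, a), cons(a, a)), m(cons(e, cons(a, a)), m(cons(a, a), cons(a, a), cons(e, cons(e, a))), cons(cons(a, a), a)), cons(cons(g(a, a), a), e)), a)))  →  m(cons(cons(a, a), cons(a, a)), m(cons(e, cons(a, a)), m(cons(a, a), cons(a, a), cons(e, cons(e, a))), cons(cons(a, a), a)), cons(cons(g(a, a), a), e))   [R6 at ε]
2. m(cons(cons(a, a), cons(a, a)), m(cons(e, cons(a, a)), m(cons(a, a), cons(a, a), cons(e, cons(e, a))), cons(cons(a, a), a)), cons(cons(g(a, a), a), e))  →  m(cons(cons(a, a), cons(a, a)), m(cons(a, a), cons(a, a), cons(e, cons(e, a))), cons(cons(g(a, a), a), e))   [R4 at 2]
3. m(cons(cons(a, a), cons(a, a)), m(cons(a, a), cons(a, a), cons(e, cons(e, a))), cons(cons(g(a, a), a), e))  →  m(cons(cons(a, a), cons(a, a)), e, cons(cons(g(a, a), a), e))   [R6 at 2]
4. m(cons(cons(a, a), cons(a, a)), e, cons(cons(g(a, a), a), e))  →  m(cons(cons(a, a), cons(a, a)), e, cons(cons(a, a), e))   [R3 at 3.1.1]
5. m(cons(cons(a, a), cons(a, a)), e, cons(cons(a, a), e))  →  e   [R4 at ε]

e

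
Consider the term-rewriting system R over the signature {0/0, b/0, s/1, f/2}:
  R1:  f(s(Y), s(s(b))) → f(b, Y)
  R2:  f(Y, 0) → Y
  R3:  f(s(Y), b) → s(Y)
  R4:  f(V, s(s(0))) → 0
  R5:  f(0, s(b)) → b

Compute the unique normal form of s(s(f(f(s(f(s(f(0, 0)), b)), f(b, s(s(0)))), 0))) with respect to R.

s(s(s(s(0))))

1. s(s(f(f(s(f(s(f(0, 0)), b)), f(b, s(s(0)))), 0)))  →  s(s(f(s(f(s(f(0, 0)), b)), f(b, s(s(0))))))   [R2 at 1.1]
2. s(s(f(s(f(s(f(0, 0)), b)), f(b, s(s(0))))))  →  s(s(f(s(s(f(0, 0))), f(b, s(s(0))))))   [R3 at 1.1.1.1]
3. s(s(f(s(s(f(0, 0))), f(b, s(s(0))))))  →  s(s(f(s(s(0)), f(b, s(s(0))))))   [R2 at 1.1.1.1.1]
4. s(s(f(s(s(0)), f(b, s(s(0))))))  →  s(s(f(s(s(0)), 0)))   [R4 at 1.1.2]
5. s(s(f(s(s(0)), 0)))  →  s(s(s(s(0))))   [R2 at 1.1]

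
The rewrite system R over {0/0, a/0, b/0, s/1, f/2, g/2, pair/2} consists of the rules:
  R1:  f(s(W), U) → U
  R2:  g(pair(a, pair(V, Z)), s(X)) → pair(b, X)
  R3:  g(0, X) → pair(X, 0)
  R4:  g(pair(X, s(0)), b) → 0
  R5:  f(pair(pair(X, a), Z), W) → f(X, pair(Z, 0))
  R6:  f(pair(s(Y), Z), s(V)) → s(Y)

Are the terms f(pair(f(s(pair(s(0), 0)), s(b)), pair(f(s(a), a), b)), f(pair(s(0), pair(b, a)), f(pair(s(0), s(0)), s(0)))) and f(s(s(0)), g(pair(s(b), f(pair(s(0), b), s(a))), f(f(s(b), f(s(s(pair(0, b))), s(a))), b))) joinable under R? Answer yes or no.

no — NF(t₁) = s(b), NF(t₂) = 0

Reduce t₁ = f(pair(f(s(pair(s(0), 0)), s(b)), pair(f(s(a), a), b)), f(pair(s(0), pair(b, a)), f(pair(s(0), s(0)), s(0)))):
1. f(pair(f(s(pair(s(0), 0)), s(b)), pair(f(s(a), a), b)), f(pair(s(0), pair(b, a)), f(pair(s(0), s(0)), s(0))))  →  f(pair(s(b), pair(f(s(a), a), b)), f(pair(s(0), pair(b, a)), f(pair(s(0), s(0)), s(0))))   [R1 at 1.1]
2. f(pair(s(b), pair(f(s(a), a), b)), f(pair(s(0), pair(b, a)), f(pair(s(0), s(0)), s(0))))  →  f(pair(s(b), pair(a, b)), f(pair(s(0), pair(b, a)), f(pair(s(0), s(0)), s(0))))   [R1 at 1.2.1]
3. f(pair(s(b), pair(a, b)), f(pair(s(0), pair(b, a)), f(pair(s(0), s(0)), s(0))))  →  f(pair(s(b), pair(a, b)), f(pair(s(0), pair(b, a)), s(0)))   [R6 at 2.2]
4. f(pair(s(b), pair(a, b)), f(pair(s(0), pair(b, a)), s(0)))  →  f(pair(s(b), pair(a, b)), s(0))   [R6 at 2]
5. f(pair(s(b), pair(a, b)), s(0))  →  s(b)   [R6 at ε]

Reduce t₂ = f(s(s(0)), g(pair(s(b), f(pair(s(0), b), s(a))), f(f(s(b), f(s(s(pair(0, b))), s(a))), b))):
1. f(s(s(0)), g(pair(s(b), f(pair(s(0), b), s(a))), f(f(s(b), f(s(s(pair(0, b))), s(a))), b)))  →  g(pair(s(b), f(pair(s(0), b), s(a))), f(f(s(b), f(s(s(pair(0, b))), s(a))), b))   [R1 at ε]
2. g(pair(s(b), f(pair(s(0), b), s(a))), f(f(s(b), f(s(s(pair(0, b))), s(a))), b))  →  g(pair(s(b), s(0)), f(f(s(b), f(s(s(pair(0, b))), s(a))), b))   [R6 at 1.2]
3. g(pair(s(b), s(0)), f(f(s(b), f(s(s(pair(0, b))), s(a))), b))  →  g(pair(s(b), s(0)), f(f(s(s(pair(0, b))), s(a)), b))   [R1 at 2.1]
4. g(pair(s(b), s(0)), f(f(s(s(pair(0, b))), s(a)), b))  →  g(pair(s(b), s(0)), f(s(a), b))   [R1 at 2.1]
5. g(pair(s(b), s(0)), f(s(a), b))  →  g(pair(s(b), s(0)), b)   [R1 at 2]
6. g(pair(s(b), s(0)), b)  →  0   [R4 at ε]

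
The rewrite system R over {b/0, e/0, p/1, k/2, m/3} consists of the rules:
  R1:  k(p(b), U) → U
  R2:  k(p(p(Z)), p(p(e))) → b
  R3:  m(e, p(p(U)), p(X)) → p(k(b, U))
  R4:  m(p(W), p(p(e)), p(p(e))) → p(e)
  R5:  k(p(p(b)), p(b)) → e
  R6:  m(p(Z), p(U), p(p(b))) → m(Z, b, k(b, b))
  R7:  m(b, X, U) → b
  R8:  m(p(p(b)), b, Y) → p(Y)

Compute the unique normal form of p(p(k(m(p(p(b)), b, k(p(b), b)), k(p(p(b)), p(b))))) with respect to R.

1. p(p(k(m(p(p(b)), b, k(p(b), b)), k(p(p(b)), p(b)))))  →  p(p(k(p(k(p(b), b)), k(p(p(b)), p(b)))))   [R8 at 1.1.1]
2. p(p(k(p(k(p(b), b)), k(p(p(b)), p(b)))))  →  p(p(k(p(b), k(p(p(b)), p(b)))))   [R1 at 1.1.1.1]
3. p(p(k(p(b), k(p(p(b)), p(b)))))  →  p(p(k(p(p(b)), p(b))))   [R1 at 1.1]
4. p(p(k(p(p(b)), p(b))))  →  p(p(e))   [R5 at 1.1]

p(p(e))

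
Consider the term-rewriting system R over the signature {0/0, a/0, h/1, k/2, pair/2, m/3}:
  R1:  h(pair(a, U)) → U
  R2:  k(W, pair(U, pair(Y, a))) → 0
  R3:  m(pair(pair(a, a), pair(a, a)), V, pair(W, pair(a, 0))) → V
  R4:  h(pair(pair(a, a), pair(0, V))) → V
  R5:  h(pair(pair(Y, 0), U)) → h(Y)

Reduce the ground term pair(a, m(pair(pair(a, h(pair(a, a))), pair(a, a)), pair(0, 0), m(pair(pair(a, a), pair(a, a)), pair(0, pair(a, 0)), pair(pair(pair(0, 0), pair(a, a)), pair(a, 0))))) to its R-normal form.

pair(a, pair(0, 0))

1. pair(a, m(pair(pair(a, h(pair(a, a))), pair(a, a)), pair(0, 0), m(pair(pair(a, a), pair(a, a)), pair(0, pair(a, 0)), pair(pair(pair(0, 0), pair(a, a)), pair(a, 0)))))  →  pair(a, m(pair(pair(a, a), pair(a, a)), pair(0, 0), m(pair(pair(a, a), pair(a, a)), pair(0, pair(a, 0)), pair(pair(pair(0, 0), pair(a, a)), pair(a, 0)))))   [R1 at 2.1.1.2]
2. pair(a, m(pair(pair(a, a), pair(a, a)), pair(0, 0), m(pair(pair(a, a), pair(a, a)), pair(0, pair(a, 0)), pair(pair(pair(0, 0), pair(a, a)), pair(a, 0)))))  →  pair(a, m(pair(pair(a, a), pair(a, a)), pair(0, 0), pair(0, pair(a, 0))))   [R3 at 2.3]
3. pair(a, m(pair(pair(a, a), pair(a, a)), pair(0, 0), pair(0, pair(a, 0))))  →  pair(a, pair(0, 0))   [R3 at 2]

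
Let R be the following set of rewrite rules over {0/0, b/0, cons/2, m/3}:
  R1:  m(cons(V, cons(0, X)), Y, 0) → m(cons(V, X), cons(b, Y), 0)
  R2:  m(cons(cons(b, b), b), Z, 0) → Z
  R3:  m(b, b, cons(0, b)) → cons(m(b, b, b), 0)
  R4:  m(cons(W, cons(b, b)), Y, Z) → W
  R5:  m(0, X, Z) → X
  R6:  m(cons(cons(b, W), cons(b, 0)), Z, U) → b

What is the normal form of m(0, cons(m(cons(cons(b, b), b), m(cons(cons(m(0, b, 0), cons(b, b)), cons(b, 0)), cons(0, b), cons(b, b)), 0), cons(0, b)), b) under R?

cons(b, cons(0, b))

1. m(0, cons(m(cons(cons(b, b), b), m(cons(cons(m(0, b, 0), cons(b, b)), cons(b, 0)), cons(0, b), cons(b, b)), 0), cons(0, b)), b)  →  cons(m(cons(cons(b, b), b), m(cons(cons(m(0, b, 0), cons(b, b)), cons(b, 0)), cons(0, b), cons(b, b)), 0), cons(0, b))   [R5 at ε]
2. cons(m(cons(cons(b, b), b), m(cons(cons(m(0, b, 0), cons(b, b)), cons(b, 0)), cons(0, b), cons(b, b)), 0), cons(0, b))  →  cons(m(cons(cons(m(0, b, 0), cons(b, b)), cons(b, 0)), cons(0, b), cons(b, b)), cons(0, b))   [R2 at 1]
3. cons(m(cons(cons(m(0, b, 0), cons(b, b)), cons(b, 0)), cons(0, b), cons(b, b)), cons(0, b))  →  cons(m(cons(cons(b, cons(b, b)), cons(b, 0)), cons(0, b), cons(b, b)), cons(0, b))   [R5 at 1.1.1.1]
4. cons(m(cons(cons(b, cons(b, b)), cons(b, 0)), cons(0, b), cons(b, b)), cons(0, b))  →  cons(b, cons(0, b))   [R6 at 1]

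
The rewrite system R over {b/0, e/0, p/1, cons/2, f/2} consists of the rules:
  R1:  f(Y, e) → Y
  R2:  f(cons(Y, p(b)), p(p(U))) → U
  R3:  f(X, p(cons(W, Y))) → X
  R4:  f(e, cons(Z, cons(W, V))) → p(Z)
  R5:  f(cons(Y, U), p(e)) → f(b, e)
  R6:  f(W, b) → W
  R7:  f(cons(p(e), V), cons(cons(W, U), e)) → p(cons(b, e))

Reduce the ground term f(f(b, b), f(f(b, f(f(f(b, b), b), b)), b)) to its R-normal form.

b

1. f(f(b, b), f(f(b, f(f(f(b, b), b), b)), b))  →  f(b, f(f(b, f(f(f(b, b), b), b)), b))   [R6 at 1]
2. f(b, f(f(b, f(f(f(b, b), b), b)), b))  →  f(b, f(b, f(f(f(b, b), b), b)))   [R6 at 2]
3. f(b, f(b, f(f(f(b, b), b), b)))  →  f(b, f(b, f(f(b, b), b)))   [R6 at 2.2]
4. f(b, f(b, f(f(b, b), b)))  →  f(b, f(b, f(b, b)))   [R6 at 2.2]
5. f(b, f(b, f(b, b)))  →  f(b, f(b, b))   [R6 at 2.2]
6. f(b, f(b, b))  →  f(b, b)   [R6 at 2]
7. f(b, b)  →  b   [R6 at ε]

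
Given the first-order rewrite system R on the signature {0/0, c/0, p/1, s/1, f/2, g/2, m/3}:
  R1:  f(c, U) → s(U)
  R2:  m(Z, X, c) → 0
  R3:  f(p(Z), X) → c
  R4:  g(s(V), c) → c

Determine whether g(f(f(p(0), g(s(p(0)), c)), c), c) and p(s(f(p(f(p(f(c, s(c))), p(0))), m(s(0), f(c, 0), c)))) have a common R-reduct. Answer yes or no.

Reduce t₁ = g(f(f(p(0), g(s(p(0)), c)), c), c):
1. g(f(f(p(0), g(s(p(0)), c)), c), c)  →  g(f(c, c), c)   [R3 at 1.1]
2. g(f(c, c), c)  →  g(s(c), c)   [R1 at 1]
3. g(s(c), c)  →  c   [R4 at ε]

Reduce t₂ = p(s(f(p(f(p(f(c, s(c))), p(0))), m(s(0), f(c, 0), c)))):
1. p(s(f(p(f(p(f(c, s(c))), p(0))), m(s(0), f(c, 0), c))))  →  p(s(c))   [R3 at 1.1]

no — NF(t₁) = c, NF(t₂) = p(s(c))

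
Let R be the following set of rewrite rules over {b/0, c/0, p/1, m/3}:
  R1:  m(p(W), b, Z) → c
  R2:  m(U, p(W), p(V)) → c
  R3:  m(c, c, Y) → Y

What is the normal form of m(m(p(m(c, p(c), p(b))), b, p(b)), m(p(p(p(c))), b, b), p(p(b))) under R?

p(p(b))

1. m(m(p(m(c, p(c), p(b))), b, p(b)), m(p(p(p(c))), b, b), p(p(b)))  →  m(c, m(p(p(p(c))), b, b), p(p(b)))   [R1 at 1]
2. m(c, m(p(p(p(c))), b, b), p(p(b)))  →  m(c, c, p(p(b)))   [R1 at 2]
3. m(c, c, p(p(b)))  →  p(p(b))   [R3 at ε]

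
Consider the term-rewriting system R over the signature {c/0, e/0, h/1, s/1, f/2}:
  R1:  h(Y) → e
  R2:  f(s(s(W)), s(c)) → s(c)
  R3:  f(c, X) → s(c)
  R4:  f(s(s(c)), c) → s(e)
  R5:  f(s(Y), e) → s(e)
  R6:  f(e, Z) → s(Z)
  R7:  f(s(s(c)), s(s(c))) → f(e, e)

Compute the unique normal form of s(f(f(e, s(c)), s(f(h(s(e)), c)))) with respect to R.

s(s(e))

1. s(f(f(e, s(c)), s(f(h(s(e)), c))))  →  s(f(s(s(c)), s(f(h(s(e)), c))))   [R6 at 1.1]
2. s(f(s(s(c)), s(f(h(s(e)), c))))  →  s(f(s(s(c)), s(f(e, c))))   [R1 at 1.2.1.1]
3. s(f(s(s(c)), s(f(e, c))))  →  s(f(s(s(c)), s(s(c))))   [R6 at 1.2.1]
4. s(f(s(s(c)), s(s(c))))  →  s(f(e, e))   [R7 at 1]
5. s(f(e, e))  →  s(s(e))   [R6 at 1]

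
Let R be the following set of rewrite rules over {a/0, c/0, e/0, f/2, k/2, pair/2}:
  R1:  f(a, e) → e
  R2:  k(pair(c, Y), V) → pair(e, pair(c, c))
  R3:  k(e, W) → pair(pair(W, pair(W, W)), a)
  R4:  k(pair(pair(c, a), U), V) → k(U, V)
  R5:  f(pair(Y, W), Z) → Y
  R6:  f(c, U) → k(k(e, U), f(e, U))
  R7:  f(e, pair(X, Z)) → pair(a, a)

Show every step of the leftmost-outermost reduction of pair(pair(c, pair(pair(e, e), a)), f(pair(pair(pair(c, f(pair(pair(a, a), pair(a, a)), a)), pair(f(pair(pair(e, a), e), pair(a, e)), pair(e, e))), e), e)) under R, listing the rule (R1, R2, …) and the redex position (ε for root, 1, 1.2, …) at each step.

1. pair(pair(c, pair(pair(e, e), a)), f(pair(pair(pair(c, f(pair(pair(a, a), pair(a, a)), a)), pair(f(pair(pair(e, a), e), pair(a, e)), pair(e, e))), e), e))  →  pair(pair(c, pair(pair(e, e), a)), pair(pair(c, f(pair(pair(a, a), pair(a, a)), a)), pair(f(pair(pair(e, a), e), pair(a, e)), pair(e, e))))   [R5 at 2]
2. pair(pair(c, pair(pair(e, e), a)), pair(pair(c, f(pair(pair(a, a), pair(a, a)), a)), pair(f(pair(pair(e, a), e), pair(a, e)), pair(e, e))))  →  pair(pair(c, pair(pair(e, e), a)), pair(pair(c, pair(a, a)), pair(f(pair(pair(e, a), e), pair(a, e)), pair(e, e))))   [R5 at 2.1.2]
3. pair(pair(c, pair(pair(e, e), a)), pair(pair(c, pair(a, a)), pair(f(pair(pair(e, a), e), pair(a, e)), pair(e, e))))  →  pair(pair(c, pair(pair(e, e), a)), pair(pair(c, pair(a, a)), pair(pair(e, a), pair(e, e))))   [R5 at 2.2.1]

pair(pair(c, pair(pair(e, e), a)), pair(pair(c, pair(a, a)), pair(pair(e, a), pair(e, e))))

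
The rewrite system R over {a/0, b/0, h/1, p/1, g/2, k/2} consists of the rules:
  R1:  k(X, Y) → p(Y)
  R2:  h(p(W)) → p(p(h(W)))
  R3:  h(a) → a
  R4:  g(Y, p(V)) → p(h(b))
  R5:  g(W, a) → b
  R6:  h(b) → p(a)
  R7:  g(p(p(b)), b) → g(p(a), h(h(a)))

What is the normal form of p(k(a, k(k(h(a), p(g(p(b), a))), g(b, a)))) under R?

1. p(k(a, k(k(h(a), p(g(p(b), a))), g(b, a))))  →  p(p(k(k(h(a), p(g(p(b), a))), g(b, a))))   [R1 at 1]
2. p(p(k(k(h(a), p(g(p(b), a))), g(b, a))))  →  p(p(p(g(b, a))))   [R1 at 1.1]
3. p(p(p(g(b, a))))  →  p(p(p(b)))   [R5 at 1.1.1]

p(p(p(b)))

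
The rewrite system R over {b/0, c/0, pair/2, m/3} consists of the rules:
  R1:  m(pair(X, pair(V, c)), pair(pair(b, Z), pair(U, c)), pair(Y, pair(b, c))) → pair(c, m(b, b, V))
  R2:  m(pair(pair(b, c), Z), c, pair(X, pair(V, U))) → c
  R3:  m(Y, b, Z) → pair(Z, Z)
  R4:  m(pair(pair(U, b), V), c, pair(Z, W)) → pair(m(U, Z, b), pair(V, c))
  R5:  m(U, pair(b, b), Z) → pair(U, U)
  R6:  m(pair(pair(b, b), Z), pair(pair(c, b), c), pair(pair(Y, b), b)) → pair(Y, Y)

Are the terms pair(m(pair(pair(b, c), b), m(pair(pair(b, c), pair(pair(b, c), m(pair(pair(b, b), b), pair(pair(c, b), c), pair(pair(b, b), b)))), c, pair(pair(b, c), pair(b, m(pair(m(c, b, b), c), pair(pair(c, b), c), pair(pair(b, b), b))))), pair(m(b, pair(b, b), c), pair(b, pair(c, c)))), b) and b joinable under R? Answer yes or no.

Reduce t₁ = pair(m(pair(pair(b, c), b), m(pair(pair(b, c), pair(pair(b, c), m(pair(pair(b, b), b), pair(pair(c, b), c), pair(pair(b, b), b)))), c, pair(pair(b, c), pair(b, m(pair(m(c, b, b), c), pair(pair(c, b), c), pair(pair(b, b), b))))), pair(m(b, pair(b, b), c), pair(b, pair(c, c)))), b):
1. pair(m(pair(pair(b, c), b), m(pair(pair(b, c), pair(pair(b, c), m(pair(pair(b, b), b), pair(pair(c, b), c), pair(pair(b, b), b)))), c, pair(pair(b, c), pair(b, m(pair(m(c, b, b), c), pair(pair(c, b), c), pair(pair(b, b), b))))), pair(m(b, pair(b, b), c), pair(b, pair(c, c)))), b)  →  pair(m(pair(pair(b, c), b), c, pair(m(b, pair(b, b), c), pair(b, pair(c, c)))), b)   [R2 at 1.2]
2. pair(m(pair(pair(b, c), b), c, pair(m(b, pair(b, b), c), pair(b, pair(c, c)))), b)  →  pair(c, b)   [R2 at 1]

Reduce t₂ = b:

no — NF(t₁) = pair(c, b), NF(t₂) = b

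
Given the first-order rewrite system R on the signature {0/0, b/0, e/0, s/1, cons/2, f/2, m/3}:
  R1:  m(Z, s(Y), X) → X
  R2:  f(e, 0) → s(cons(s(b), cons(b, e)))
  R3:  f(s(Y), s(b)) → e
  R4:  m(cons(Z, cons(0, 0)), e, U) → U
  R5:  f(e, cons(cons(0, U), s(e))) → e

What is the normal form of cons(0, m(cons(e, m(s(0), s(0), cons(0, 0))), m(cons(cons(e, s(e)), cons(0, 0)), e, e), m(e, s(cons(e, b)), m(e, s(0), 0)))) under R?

1. cons(0, m(cons(e, m(s(0), s(0), cons(0, 0))), m(cons(cons(e, s(e)), cons(0, 0)), e, e), m(e, s(cons(e, b)), m(e, s(0), 0))))  →  cons(0, m(cons(e, cons(0, 0)), m(cons(cons(e, s(e)), cons(0, 0)), e, e), m(e, s(cons(e, b)), m(e, s(0), 0))))   [R1 at 2.1.2]
2. cons(0, m(cons(e, cons(0, 0)), m(cons(cons(e, s(e)), cons(0, 0)), e, e), m(e, s(cons(e, b)), m(e, s(0), 0))))  →  cons(0, m(cons(e, cons(0, 0)), e, m(e, s(cons(e, b)), m(e, s(0), 0))))   [R4 at 2.2]
3. cons(0, m(cons(e, cons(0, 0)), e, m(e, s(cons(e, b)), m(e, s(0), 0))))  →  cons(0, m(e, s(cons(e, b)), m(e, s(0), 0)))   [R4 at 2]
4. cons(0, m(e, s(cons(e, b)), m(e, s(0), 0)))  →  cons(0, m(e, s(0), 0))   [R1 at 2]
5. cons(0, m(e, s(0), 0))  →  cons(0, 0)   [R1 at 2]

cons(0, 0)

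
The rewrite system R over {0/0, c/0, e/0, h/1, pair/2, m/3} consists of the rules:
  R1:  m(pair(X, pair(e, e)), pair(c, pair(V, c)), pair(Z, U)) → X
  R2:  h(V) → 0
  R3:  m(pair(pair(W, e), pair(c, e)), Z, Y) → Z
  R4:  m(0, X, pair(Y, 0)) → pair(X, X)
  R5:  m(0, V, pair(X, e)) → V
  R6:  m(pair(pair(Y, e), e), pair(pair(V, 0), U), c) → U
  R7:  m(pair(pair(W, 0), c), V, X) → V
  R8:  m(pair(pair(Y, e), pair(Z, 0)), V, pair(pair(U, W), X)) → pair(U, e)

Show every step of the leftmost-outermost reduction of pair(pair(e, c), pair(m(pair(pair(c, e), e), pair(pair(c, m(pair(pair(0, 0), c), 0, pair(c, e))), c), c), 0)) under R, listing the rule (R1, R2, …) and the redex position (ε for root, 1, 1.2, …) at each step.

pair(pair(e, c), pair(c, 0))

1. pair(pair(e, c), pair(m(pair(pair(c, e), e), pair(pair(c, m(pair(pair(0, 0), c), 0, pair(c, e))), c), c), 0))  →  pair(pair(e, c), pair(m(pair(pair(c, e), e), pair(pair(c, 0), c), c), 0))   [R7 at 2.1.2.1.2]
2. pair(pair(e, c), pair(m(pair(pair(c, e), e), pair(pair(c, 0), c), c), 0))  →  pair(pair(e, c), pair(c, 0))   [R6 at 2.1]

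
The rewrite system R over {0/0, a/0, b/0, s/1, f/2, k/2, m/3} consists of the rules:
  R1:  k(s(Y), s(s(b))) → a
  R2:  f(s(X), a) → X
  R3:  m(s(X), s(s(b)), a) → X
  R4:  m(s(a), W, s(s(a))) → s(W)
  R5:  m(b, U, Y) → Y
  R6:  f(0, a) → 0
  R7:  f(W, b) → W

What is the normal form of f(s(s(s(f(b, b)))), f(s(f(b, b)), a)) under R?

1. f(s(s(s(f(b, b)))), f(s(f(b, b)), a))  →  f(s(s(s(b))), f(s(f(b, b)), a))   [R7 at 1.1.1.1]
2. f(s(s(s(b))), f(s(f(b, b)), a))  →  f(s(s(s(b))), f(b, b))   [R2 at 2]
3. f(s(s(s(b))), f(b, b))  →  f(s(s(s(b))), b)   [R7 at 2]
4. f(s(s(s(b))), b)  →  s(s(s(b)))   [R7 at ε]

s(s(s(b)))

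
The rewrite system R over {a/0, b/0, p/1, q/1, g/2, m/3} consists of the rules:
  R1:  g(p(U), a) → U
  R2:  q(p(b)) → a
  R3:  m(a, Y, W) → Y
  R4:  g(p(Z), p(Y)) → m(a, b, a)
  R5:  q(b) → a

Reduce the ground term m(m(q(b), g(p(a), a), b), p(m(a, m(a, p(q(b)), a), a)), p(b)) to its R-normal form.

1. m(m(q(b), g(p(a), a), b), p(m(a, m(a, p(q(b)), a), a)), p(b))  →  m(m(a, g(p(a), a), b), p(m(a, m(a, p(q(b)), a), a)), p(b))   [R5 at 1.1]
2. m(m(a, g(p(a), a), b), p(m(a, m(a, p(q(b)), a), a)), p(b))  →  m(g(p(a), a), p(m(a, m(a, p(q(b)), a), a)), p(b))   [R3 at 1]
3. m(g(p(a), a), p(m(a, m(a, p(q(b)), a), a)), p(b))  →  m(a, p(m(a, m(a, p(q(b)), a), a)), p(b))   [R1 at 1]
4. m(a, p(m(a, m(a, p(q(b)), a), a)), p(b))  →  p(m(a, m(a, p(q(b)), a), a))   [R3 at ε]
5. p(m(a, m(a, p(q(b)), a), a))  →  p(m(a, p(q(b)), a))   [R3 at 1]
6. p(m(a, p(q(b)), a))  →  p(p(q(b)))   [R3 at 1]
7. p(p(q(b)))  →  p(p(a))   [R5 at 1.1]

p(p(a))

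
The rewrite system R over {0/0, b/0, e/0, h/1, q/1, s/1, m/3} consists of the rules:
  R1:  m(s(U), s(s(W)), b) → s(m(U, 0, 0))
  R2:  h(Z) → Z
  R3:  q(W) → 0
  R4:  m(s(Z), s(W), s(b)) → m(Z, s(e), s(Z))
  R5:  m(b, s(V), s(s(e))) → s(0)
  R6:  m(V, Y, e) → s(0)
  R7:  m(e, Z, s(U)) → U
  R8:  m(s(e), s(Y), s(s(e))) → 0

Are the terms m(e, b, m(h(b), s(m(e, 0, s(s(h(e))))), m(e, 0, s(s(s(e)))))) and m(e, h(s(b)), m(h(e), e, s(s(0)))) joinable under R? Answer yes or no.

Reduce t₁ = m(e, b, m(h(b), s(m(e, 0, s(s(h(e))))), m(e, 0, s(s(s(e)))))):
1. m(e, b, m(h(b), s(m(e, 0, s(s(h(e))))), m(e, 0, s(s(s(e))))))  →  m(e, b, m(b, s(m(e, 0, s(s(h(e))))), m(e, 0, s(s(s(e))))))   [R2 at 3.1]
2. m(e, b, m(b, s(m(e, 0, s(s(h(e))))), m(e, 0, s(s(s(e))))))  →  m(e, b, m(b, s(s(h(e))), m(e, 0, s(s(s(e))))))   [R7 at 3.2.1]
3. m(e, b, m(b, s(s(h(e))), m(e, 0, s(s(s(e))))))  →  m(e, b, m(b, s(s(e)), m(e, 0, s(s(s(e))))))   [R2 at 3.2.1.1]
4. m(e, b, m(b, s(s(e)), m(e, 0, s(s(s(e))))))  →  m(e, b, m(b, s(s(e)), s(s(e))))   [R7 at 3.3]
5. m(e, b, m(b, s(s(e)), s(s(e))))  →  m(e, b, s(0))   [R5 at 3]
6. m(e, b, s(0))  →  0   [R7 at ε]

Reduce t₂ = m(e, h(s(b)), m(h(e), e, s(s(0)))):
1. m(e, h(s(b)), m(h(e), e, s(s(0))))  →  m(e, s(b), m(h(e), e, s(s(0))))   [R2 at 2]
2. m(e, s(b), m(h(e), e, s(s(0))))  →  m(e, s(b), m(e, e, s(s(0))))   [R2 at 3.1]
3. m(e, s(b), m(e, e, s(s(0))))  →  m(e, s(b), s(0))   [R7 at 3]
4. m(e, s(b), s(0))  →  0   [R7 at ε]

yes — NF(t₁) = 0, NF(t₂) = 0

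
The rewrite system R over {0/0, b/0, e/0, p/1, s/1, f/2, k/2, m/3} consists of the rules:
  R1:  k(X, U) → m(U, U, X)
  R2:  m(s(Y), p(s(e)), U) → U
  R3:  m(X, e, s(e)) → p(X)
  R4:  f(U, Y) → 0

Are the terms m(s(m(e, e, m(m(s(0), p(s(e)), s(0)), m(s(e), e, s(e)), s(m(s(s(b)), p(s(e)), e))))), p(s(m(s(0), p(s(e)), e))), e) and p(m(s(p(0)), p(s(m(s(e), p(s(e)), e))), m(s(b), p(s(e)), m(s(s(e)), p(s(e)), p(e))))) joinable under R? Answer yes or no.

Reduce t₁ = m(s(m(e, e, m(m(s(0), p(s(e)), s(0)), m(s(e), e, s(e)), s(m(s(s(b)), p(s(e)), e))))), p(s(m(s(0), p(s(e)), e))), e):
1. m(s(m(e, e, m(m(s(0), p(s(e)), s(0)), m(s(e), e, s(e)), s(m(s(s(b)), p(s(e)), e))))), p(s(m(s(0), p(s(e)), e))), e)  →  m(s(m(e, e, m(s(0), m(s(e), e, s(e)), s(m(s(s(b)), p(s(e)), e))))), p(s(m(s(0), p(s(e)), e))), e)   [R2 at 1.1.3.1]
2. m(s(m(e, e, m(s(0), m(s(e), e, s(e)), s(m(s(s(b)), p(s(e)), e))))), p(s(m(s(0), p(s(e)), e))), e)  →  m(s(m(e, e, m(s(0), p(s(e)), s(m(s(s(b)), p(s(e)), e))))), p(s(m(s(0), p(s(e)), e))), e)   [R3 at 1.1.3.2]
3. m(s(m(e, e, m(s(0), p(s(e)), s(m(s(s(b)), p(s(e)), e))))), p(s(m(s(0), p(s(e)), e))), e)  →  m(s(m(e, e, s(m(s(s(b)), p(s(e)), e)))), p(s(m(s(0), p(s(e)), e))), e)   [R2 at 1.1.3]
4. m(s(m(e, e, s(m(s(s(b)), p(s(e)), e)))), p(s(m(s(0), p(s(e)), e))), e)  →  m(s(m(e, e, s(e))), p(s(m(s(0), p(s(e)), e))), e)   [R2 at 1.1.3.1]
5. m(s(m(e, e, s(e))), p(s(m(s(0), p(s(e)), e))), e)  →  m(s(p(e)), p(s(m(s(0), p(s(e)), e))), e)   [R3 at 1.1]
6. m(s(p(e)), p(s(m(s(0), p(s(e)), e))), e)  →  m(s(p(e)), p(s(e)), e)   [R2 at 2.1.1]
7. m(s(p(e)), p(s(e)), e)  →  e   [R2 at ε]

Reduce t₂ = p(m(s(p(0)), p(s(m(s(e), p(s(e)), e))), m(s(b), p(s(e)), m(s(s(e)), p(s(e)), p(e))))):
1. p(m(s(p(0)), p(s(m(s(e), p(s(e)), e))), m(s(b), p(s(e)), m(s(s(e)), p(s(e)), p(e)))))  →  p(m(s(p(0)), p(s(e)), m(s(b), p(s(e)), m(s(s(e)), p(s(e)), p(e)))))   [R2 at 1.2.1.1]
2. p(m(s(p(0)), p(s(e)), m(s(b), p(s(e)), m(s(s(e)), p(s(e)), p(e)))))  →  p(m(s(b), p(s(e)), m(s(s(e)), p(s(e)), p(e))))   [R2 at 1]
3. p(m(s(b), p(s(e)), m(s(s(e)), p(s(e)), p(e))))  →  p(m(s(s(e)), p(s(e)), p(e)))   [R2 at 1]
4. p(m(s(s(e)), p(s(e)), p(e)))  →  p(p(e))   [R2 at 1]

no — NF(t₁) = e, NF(t₂) = p(p(e))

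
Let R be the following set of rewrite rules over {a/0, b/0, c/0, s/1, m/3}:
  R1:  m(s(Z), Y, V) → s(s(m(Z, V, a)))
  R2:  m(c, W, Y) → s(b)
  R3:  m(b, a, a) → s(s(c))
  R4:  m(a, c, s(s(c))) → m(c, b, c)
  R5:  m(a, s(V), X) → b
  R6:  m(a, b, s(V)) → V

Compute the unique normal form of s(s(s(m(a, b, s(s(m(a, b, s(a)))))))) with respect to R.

1. s(s(s(m(a, b, s(s(m(a, b, s(a))))))))  →  s(s(s(s(m(a, b, s(a))))))   [R6 at 1.1.1]
2. s(s(s(s(m(a, b, s(a))))))  →  s(s(s(s(a))))   [R6 at 1.1.1.1]

s(s(s(s(a))))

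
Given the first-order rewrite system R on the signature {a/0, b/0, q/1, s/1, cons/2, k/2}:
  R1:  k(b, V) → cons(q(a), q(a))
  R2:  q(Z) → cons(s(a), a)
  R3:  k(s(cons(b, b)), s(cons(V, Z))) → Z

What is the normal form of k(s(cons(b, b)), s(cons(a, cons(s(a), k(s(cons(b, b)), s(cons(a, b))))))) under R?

cons(s(a), b)

1. k(s(cons(b, b)), s(cons(a, cons(s(a), k(s(cons(b, b)), s(cons(a, b)))))))  →  cons(s(a), k(s(cons(b, b)), s(cons(a, b))))   [R3 at ε]
2. cons(s(a), k(s(cons(b, b)), s(cons(a, b))))  →  cons(s(a), b)   [R3 at 2]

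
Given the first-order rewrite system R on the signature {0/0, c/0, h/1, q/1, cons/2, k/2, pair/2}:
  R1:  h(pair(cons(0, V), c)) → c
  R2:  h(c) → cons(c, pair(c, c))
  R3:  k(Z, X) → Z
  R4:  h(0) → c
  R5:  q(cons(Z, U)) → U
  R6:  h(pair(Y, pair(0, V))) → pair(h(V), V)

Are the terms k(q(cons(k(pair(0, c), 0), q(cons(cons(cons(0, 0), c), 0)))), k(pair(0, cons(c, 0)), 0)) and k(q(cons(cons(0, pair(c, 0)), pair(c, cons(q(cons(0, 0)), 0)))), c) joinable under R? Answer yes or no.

Reduce t₁ = k(q(cons(k(pair(0, c), 0), q(cons(cons(cons(0, 0), c), 0)))), k(pair(0, cons(c, 0)), 0)):
1. k(q(cons(k(pair(0, c), 0), q(cons(cons(cons(0, 0), c), 0)))), k(pair(0, cons(c, 0)), 0))  →  q(cons(k(pair(0, c), 0), q(cons(cons(cons(0, 0), c), 0))))   [R3 at ε]
2. q(cons(k(pair(0, c), 0), q(cons(cons(cons(0, 0), c), 0))))  →  q(cons(cons(cons(0, 0), c), 0))   [R5 at ε]
3. q(cons(cons(cons(0, 0), c), 0))  →  0   [R5 at ε]

Reduce t₂ = k(q(cons(cons(0, pair(c, 0)), pair(c, cons(q(cons(0, 0)), 0)))), c):
1. k(q(cons(cons(0, pair(c, 0)), pair(c, cons(q(cons(0, 0)), 0)))), c)  →  q(cons(cons(0, pair(c, 0)), pair(c, cons(q(cons(0, 0)), 0))))   [R3 at ε]
2. q(cons(cons(0, pair(c, 0)), pair(c, cons(q(cons(0, 0)), 0))))  →  pair(c, cons(q(cons(0, 0)), 0))   [R5 at ε]
3. pair(c, cons(q(cons(0, 0)), 0))  →  pair(c, cons(0, 0))   [R5 at 2.1]

no — NF(t₁) = 0, NF(t₂) = pair(c, cons(0, 0))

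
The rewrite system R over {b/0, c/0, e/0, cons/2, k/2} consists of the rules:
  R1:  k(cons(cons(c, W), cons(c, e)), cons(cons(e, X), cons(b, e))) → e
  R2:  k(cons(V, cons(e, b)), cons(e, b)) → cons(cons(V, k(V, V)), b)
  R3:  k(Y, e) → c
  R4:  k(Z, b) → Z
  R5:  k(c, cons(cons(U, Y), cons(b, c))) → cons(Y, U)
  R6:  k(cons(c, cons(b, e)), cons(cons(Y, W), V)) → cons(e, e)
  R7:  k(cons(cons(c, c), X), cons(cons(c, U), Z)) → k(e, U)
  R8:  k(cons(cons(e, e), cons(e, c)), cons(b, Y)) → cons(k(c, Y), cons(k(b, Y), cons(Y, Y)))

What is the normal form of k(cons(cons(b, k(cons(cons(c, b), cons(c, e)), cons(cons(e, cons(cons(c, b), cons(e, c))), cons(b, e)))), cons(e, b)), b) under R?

cons(cons(b, e), cons(e, b))

1. k(cons(cons(b, k(cons(cons(c, b), cons(c, e)), cons(cons(e, cons(cons(c, b), cons(e, c))), cons(b, e)))), cons(e, b)), b)  →  cons(cons(b, k(cons(cons(c, b), cons(c, e)), cons(cons(e, cons(cons(c, b), cons(e, c))), cons(b, e)))), cons(e, b))   [R4 at ε]
2. cons(cons(b, k(cons(cons(c, b), cons(c, e)), cons(cons(e, cons(cons(c, b), cons(e, c))), cons(b, e)))), cons(e, b))  →  cons(cons(b, e), cons(e, b))   [R1 at 1.2]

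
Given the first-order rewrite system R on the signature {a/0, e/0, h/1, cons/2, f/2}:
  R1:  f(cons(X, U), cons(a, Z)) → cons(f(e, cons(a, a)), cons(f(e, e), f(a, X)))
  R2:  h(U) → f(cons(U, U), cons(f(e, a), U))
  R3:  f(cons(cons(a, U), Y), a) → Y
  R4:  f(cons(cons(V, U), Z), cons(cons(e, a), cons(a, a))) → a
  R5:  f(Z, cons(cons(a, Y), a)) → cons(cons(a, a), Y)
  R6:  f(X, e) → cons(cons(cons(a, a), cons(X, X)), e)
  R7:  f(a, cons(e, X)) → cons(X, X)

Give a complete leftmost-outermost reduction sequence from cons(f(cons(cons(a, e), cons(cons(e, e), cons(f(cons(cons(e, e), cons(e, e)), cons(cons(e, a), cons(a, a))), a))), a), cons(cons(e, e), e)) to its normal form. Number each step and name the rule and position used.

cons(cons(cons(e, e), cons(a, a)), cons(cons(e, e), e))

1. cons(f(cons(cons(a, e), cons(cons(e, e), cons(f(cons(cons(e, e), cons(e, e)), cons(cons(e, a), cons(a, a))), a))), a), cons(cons(e, e), e))  →  cons(cons(cons(e, e), cons(f(cons(cons(e, e), cons(e, e)), cons(cons(e, a), cons(a, a))), a)), cons(cons(e, e), e))   [R3 at 1]
2. cons(cons(cons(e, e), cons(f(cons(cons(e, e), cons(e, e)), cons(cons(e, a), cons(a, a))), a)), cons(cons(e, e), e))  →  cons(cons(cons(e, e), cons(a, a)), cons(cons(e, e), e))   [R4 at 1.2.1]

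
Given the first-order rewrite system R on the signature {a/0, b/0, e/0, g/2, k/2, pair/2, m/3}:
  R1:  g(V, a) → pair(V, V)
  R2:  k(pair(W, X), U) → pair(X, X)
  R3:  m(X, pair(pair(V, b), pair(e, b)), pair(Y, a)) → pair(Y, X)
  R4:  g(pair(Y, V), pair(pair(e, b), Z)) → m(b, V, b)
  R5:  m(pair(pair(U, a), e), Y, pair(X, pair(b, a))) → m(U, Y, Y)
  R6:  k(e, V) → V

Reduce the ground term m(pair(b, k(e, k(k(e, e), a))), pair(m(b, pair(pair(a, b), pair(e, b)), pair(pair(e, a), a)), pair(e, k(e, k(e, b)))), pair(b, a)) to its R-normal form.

1. m(pair(b, k(e, k(k(e, e), a))), pair(m(b, pair(pair(a, b), pair(e, b)), pair(pair(e, a), a)), pair(e, k(e, k(e, b)))), pair(b, a))  →  m(pair(b, k(k(e, e), a)), pair(m(b, pair(pair(a, b), pair(e, b)), pair(pair(e, a), a)), pair(e, k(e, k(e, b)))), pair(b, a))   [R6 at 1.2]
2. m(pair(b, k(k(e, e), a)), pair(m(b, pair(pair(a, b), pair(e, b)), pair(pair(e, a), a)), pair(e, k(e, k(e, b)))), pair(b, a))  →  m(pair(b, k(e, a)), pair(m(b, pair(pair(a, b), pair(e, b)), pair(pair(e, a), a)), pair(e, k(e, k(e, b)))), pair(b, a))   [R6 at 1.2.1]
3. m(pair(b, k(e, a)), pair(m(b, pair(pair(a, b), pair(e, b)), pair(pair(e, a), a)), pair(e, k(e, k(e, b)))), pair(b, a))  →  m(pair(b, a), pair(m(b, pair(pair(a, b), pair(e, b)), pair(pair(e, a), a)), pair(e, k(e, k(e, b)))), pair(b, a))   [R6 at 1.2]
4. m(pair(b, a), pair(m(b, pair(pair(a, b), pair(e, b)), pair(pair(e, a), a)), pair(e, k(e, k(e, b)))), pair(b, a))  →  m(pair(b, a), pair(pair(pair(e, a), b), pair(e, k(e, k(e, b)))), pair(b, a))   [R3 at 2.1]
5. m(pair(b, a), pair(pair(pair(e, a), b), pair(e, k(e, k(e, b)))), pair(b, a))  →  m(pair(b, a), pair(pair(pair(e, a), b), pair(e, k(e, b))), pair(b, a))   [R6 at 2.2.2]
6. m(pair(b, a), pair(pair(pair(e, a), b), pair(e, k(e, b))), pair(b, a))  →  m(pair(b, a), pair(pair(pair(e, a), b), pair(e, b)), pair(b, a))   [R6 at 2.2.2]
7. m(pair(b, a), pair(pair(pair(e, a), b), pair(e, b)), pair(b, a))  →  pair(b, pair(b, a))   [R3 at ε]

pair(b, pair(b, a))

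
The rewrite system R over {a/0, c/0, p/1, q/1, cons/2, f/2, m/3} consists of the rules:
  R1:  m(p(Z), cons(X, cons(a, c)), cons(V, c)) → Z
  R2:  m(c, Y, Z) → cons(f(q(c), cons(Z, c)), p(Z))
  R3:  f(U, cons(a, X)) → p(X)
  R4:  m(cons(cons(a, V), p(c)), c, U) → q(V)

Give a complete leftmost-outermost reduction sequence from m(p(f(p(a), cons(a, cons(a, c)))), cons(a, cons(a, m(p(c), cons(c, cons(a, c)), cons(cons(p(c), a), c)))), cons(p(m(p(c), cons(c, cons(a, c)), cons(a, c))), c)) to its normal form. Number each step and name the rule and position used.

1. m(p(f(p(a), cons(a, cons(a, c)))), cons(a, cons(a, m(p(c), cons(c, cons(a, c)), cons(cons(p(c), a), c)))), cons(p(m(p(c), cons(c, cons(a, c)), cons(a, c))), c))  →  m(p(p(cons(a, c))), cons(a, cons(a, m(p(c), cons(c, cons(a, c)), cons(cons(p(c), a), c)))), cons(p(m(p(c), cons(c, cons(a, c)), cons(a, c))), c))   [R3 at 1.1]
2. m(p(p(cons(a, c))), cons(a, cons(a, m(p(c), cons(c, cons(a, c)), cons(cons(p(c), a), c)))), cons(p(m(p(c), cons(c, cons(a, c)), cons(a, c))), c))  →  m(p(p(cons(a, c))), cons(a, cons(a, c)), cons(p(m(p(c), cons(c, cons(a, c)), cons(a, c))), c))   [R1 at 2.2.2]
3. m(p(p(cons(a, c))), cons(a, cons(a, c)), cons(p(m(p(c), cons(c, cons(a, c)), cons(a, c))), c))  →  p(cons(a, c))   [R1 at ε]

p(cons(a, c))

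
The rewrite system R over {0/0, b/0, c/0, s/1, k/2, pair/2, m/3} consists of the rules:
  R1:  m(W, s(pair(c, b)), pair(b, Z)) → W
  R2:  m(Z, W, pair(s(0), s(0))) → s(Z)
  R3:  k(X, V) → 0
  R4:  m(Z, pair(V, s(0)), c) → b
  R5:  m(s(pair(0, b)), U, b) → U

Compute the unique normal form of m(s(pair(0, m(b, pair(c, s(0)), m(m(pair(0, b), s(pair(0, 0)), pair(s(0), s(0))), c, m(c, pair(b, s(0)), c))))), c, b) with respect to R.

1. m(s(pair(0, m(b, pair(c, s(0)), m(m(pair(0, b), s(pair(0, 0)), pair(s(0), s(0))), c, m(c, pair(b, s(0)), c))))), c, b)  →  m(s(pair(0, m(b, pair(c, s(0)), m(s(pair(0, b)), c, m(c, pair(b, s(0)), c))))), c, b)   [R2 at 1.1.2.3.1]
2. m(s(pair(0, m(b, pair(c, s(0)), m(s(pair(0, b)), c, m(c, pair(b, s(0)), c))))), c, b)  →  m(s(pair(0, m(b, pair(c, s(0)), m(s(pair(0, b)), c, b)))), c, b)   [R4 at 1.1.2.3.3]
3. m(s(pair(0, m(b, pair(c, s(0)), m(s(pair(0, b)), c, b)))), c, b)  →  m(s(pair(0, m(b, pair(c, s(0)), c))), c, b)   [R5 at 1.1.2.3]
4. m(s(pair(0, m(b, pair(c, s(0)), c))), c, b)  →  m(s(pair(0, b)), c, b)   [R4 at 1.1.2]
5. m(s(pair(0, b)), c, b)  →  c   [R5 at ε]

c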